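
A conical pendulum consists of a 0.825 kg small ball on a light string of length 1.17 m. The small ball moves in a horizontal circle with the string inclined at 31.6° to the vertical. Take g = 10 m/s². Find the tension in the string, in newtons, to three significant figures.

Vertically the bob has no acceleration, so T cosθ = mg.
T = mg/cosθ = 0.825 × 10.0 / cos 31.6° = 8.250/0.8517 = 9.686 N.

9.69 N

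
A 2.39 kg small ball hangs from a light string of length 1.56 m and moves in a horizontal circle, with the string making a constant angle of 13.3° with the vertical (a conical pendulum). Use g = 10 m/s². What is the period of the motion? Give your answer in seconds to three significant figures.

r = L sinθ = 0.3589 m. From T sinθ = mω²r and T cosθ = mg: tanθ = ω²r/g, so ω² = g tanθ / r = g/(L cosθ).
ω = √(g/(L cosθ)) = √(10.0/(1.56 × 0.9732)) = √6.587 = 2.567 rad/s.
Period = 2π/ω = 2.448 s.

2.45 s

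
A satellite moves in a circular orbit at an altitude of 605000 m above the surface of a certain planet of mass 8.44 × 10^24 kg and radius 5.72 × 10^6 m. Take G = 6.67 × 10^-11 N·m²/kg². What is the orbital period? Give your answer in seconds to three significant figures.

4210 s

r = R + h = 5.72 × 10^6 + 605000 = 6.325 × 10^6 m. Gravity provides the centripetal force: G M m / r² = m v² / r ⇒ v = √(GM/r) = 9434 m/s.
T = 2πr/v = 2π × 6.325 × 10^6 / 9434 = 4212 s.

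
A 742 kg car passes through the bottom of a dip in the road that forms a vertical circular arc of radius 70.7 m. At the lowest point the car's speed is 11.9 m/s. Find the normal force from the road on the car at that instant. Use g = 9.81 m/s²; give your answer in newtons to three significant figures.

8770 N

At the lowest point, N points up (toward the centre) and the weight mg points down (away from the centre), so the net inward force is N − mg = mv²/r.
N = m(v²/r + g) = 742 × ((11.9)²/70.7 + 9.81) = 742 × (2.003 + 9.81) = 742 × 11.81 = 8765 N.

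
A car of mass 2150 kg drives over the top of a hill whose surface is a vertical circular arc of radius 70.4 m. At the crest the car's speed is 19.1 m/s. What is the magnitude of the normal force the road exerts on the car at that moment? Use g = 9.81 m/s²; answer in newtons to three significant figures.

9950 N

At the crest the centripetal acceleration points downward (toward the centre of the arc), so mg − N = mv²/r.
N = m(g − v²/r) = 2150 × (9.81 − (19.1)²/70.4) = 2150 × (9.81 − 5.182) = 2150 × 4.628 = 9950 N.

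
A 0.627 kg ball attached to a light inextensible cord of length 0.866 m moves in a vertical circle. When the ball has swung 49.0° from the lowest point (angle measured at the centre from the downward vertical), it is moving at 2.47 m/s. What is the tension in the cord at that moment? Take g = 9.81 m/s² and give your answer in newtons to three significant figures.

8.45 N

Take the radial direction toward the centre of the circle as positive. The component of the weight along the string toward the centre is −mg cos φ (φ measured from the bottom), so Newton's second law along the string gives T − mg cos φ = m v²/r.
cos 49.0° = 0.6561, so T = m(v²/r + g cos φ) = 0.627 × ((2.47)²/0.866 + 9.81 × 0.6561) = 0.627 × (7.045 + (6.436)) = 0.627 × 13.48 = 8.452 N.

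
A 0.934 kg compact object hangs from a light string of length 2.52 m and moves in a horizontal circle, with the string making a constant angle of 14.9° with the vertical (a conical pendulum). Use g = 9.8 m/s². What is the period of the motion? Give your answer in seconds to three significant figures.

3.13 s

r = L sinθ = 0.6480 m. From T sinθ = mω²r and T cosθ = mg: tanθ = ω²r/g, so ω² = g tanθ / r = g/(L cosθ).
ω = √(g/(L cosθ)) = √(9.8/(2.52 × 0.9664)) = √4.024 = 2.006 rad/s.
Period = 2π/ω = 3.132 s.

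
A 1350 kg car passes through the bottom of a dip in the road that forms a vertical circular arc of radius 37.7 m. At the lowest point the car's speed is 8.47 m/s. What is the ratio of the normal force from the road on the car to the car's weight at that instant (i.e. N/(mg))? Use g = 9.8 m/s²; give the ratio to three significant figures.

1.19

At the bottom, N − mg = mv²/r, so N = m(v²/r + g) and N/(mg) = v²/(rg) + 1 = (8.47)²/(37.7 × 9.8) + 1 = 0.1942 + 1 = 1.194.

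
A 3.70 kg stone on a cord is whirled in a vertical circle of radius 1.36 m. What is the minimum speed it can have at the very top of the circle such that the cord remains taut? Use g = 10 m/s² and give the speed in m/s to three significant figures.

At the top, both weight mg and T point toward the centre: T + mg = mv²/r.
At minimum speed T → 0, so mg = mv_min²/r ⇒ v_min = √(g r) = √(10.0 × 1.36) = 3.688 m/s.

3.69 m/s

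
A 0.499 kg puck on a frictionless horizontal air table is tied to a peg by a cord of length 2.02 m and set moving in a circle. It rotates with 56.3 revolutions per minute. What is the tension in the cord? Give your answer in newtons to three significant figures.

35.0 N

ω = 56.3 rev/min × 2π/60 = 5.896 rad/s, so v = ωr = 5.896 × 2.02 = 11.91 m/s.
The tension is the only horizontal force, so it supplies the full centripetal force: T = m v²/r = 0.499 × (11.91)²/2.02 = 0.499 × 141.8/2.02 = 35.04 N.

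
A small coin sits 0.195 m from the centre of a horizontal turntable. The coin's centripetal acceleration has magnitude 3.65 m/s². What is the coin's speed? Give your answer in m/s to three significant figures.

0.844 m/s

a_c = v²/r ⇒ v = √(a_c · r) = √(3.65 × 0.195) = √0.7118 = 0.8437 m/s.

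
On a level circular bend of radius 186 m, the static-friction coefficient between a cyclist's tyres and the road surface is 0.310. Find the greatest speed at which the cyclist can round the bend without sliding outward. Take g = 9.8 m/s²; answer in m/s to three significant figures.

23.8 m/s

On a flat curve, static friction is the only horizontal force, so it must supply the full centripetal force: μ_s m g = m v²/r.
Mass cancels: v_max = √(μ_s g r) = √(0.310 × 9.8 × 186) = √565.1 = 23.77 m/s.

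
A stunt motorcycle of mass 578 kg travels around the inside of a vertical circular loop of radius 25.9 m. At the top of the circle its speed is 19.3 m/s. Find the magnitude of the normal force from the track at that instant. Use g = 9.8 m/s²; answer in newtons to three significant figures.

At the top, both N and the weight mg point inward (toward the centre), so N + mg = mv²/r.
N = m(v²/r − g) = 578 × ((19.3)²/25.9 − 9.8) = 578 × (14.38 − 9.8) = 578 × 4.582 = 2648 N.

2650 N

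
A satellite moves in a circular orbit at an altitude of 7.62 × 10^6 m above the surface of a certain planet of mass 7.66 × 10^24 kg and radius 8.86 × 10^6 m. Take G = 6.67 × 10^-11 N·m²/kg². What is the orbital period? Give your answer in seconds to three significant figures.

r = R + h = 8.86 × 10^6 + 7.62 × 10^6 = 1.648 × 10^7 m. Gravity provides the centripetal force: G M m / r² = m v² / r ⇒ v = √(GM/r) = 5568 m/s.
T = 2πr/v = 2π × 1.648 × 10^7 / 5568 = 18600 s.

18600 s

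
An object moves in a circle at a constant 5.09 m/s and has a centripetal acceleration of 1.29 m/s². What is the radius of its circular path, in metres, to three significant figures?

a_c = v²/r ⇒ r = v²/a_c = (5.09)²/1.29 = 25.91/1.29 = 20.08 m.

20.1 m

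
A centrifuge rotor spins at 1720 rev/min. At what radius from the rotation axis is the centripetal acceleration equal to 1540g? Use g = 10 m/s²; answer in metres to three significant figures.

0.475 m

ω = 1720 rev/min × 2π/60 = 180.1 rad/s.
a_c = ω²r = 1540g ⇒ r = 1540 × 10.0 / (180.1)² = 15400/32440 = 0.4747 m.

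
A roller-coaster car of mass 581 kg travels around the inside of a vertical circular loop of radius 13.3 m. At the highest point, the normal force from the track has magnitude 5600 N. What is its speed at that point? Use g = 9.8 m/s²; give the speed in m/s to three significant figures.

16.1 m/s

At the top, N + mg = mv²/r, so v = √(r(N/m + g)) = √(13.3 × (5600/581 + 9.8)) = √(13.3 × 19.44) = √258.5 = 16.08 m/s.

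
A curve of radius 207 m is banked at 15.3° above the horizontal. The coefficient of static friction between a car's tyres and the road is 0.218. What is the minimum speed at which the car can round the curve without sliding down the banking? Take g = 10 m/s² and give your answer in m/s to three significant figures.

10.4 m/s

At the minimum speed, friction acts up the slope at its limiting value f = μN. Radially (horizontal, toward centre): N sinθ − μN cosθ = mv²/r. Vertically: N cosθ + μN sinθ = mg.
Dividing: v² = r g (sinθ − μcosθ)/(cosθ + μsinθ).
sinθ − μcosθ = 0.2639 − 0.218×0.9646 = 0.05360; cosθ + μsinθ = 0.9646 + 0.218×0.2639 = 1.022.
v² = 207 × 10.0 × 0.05360/1.022 = 108.6 m²/s², so v = 10.42 m/s.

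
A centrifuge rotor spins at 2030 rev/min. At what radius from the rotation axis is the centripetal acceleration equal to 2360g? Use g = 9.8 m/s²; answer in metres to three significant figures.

ω = 2030 rev/min × 2π/60 = 212.6 rad/s.
a_c = ω²r = 2360g ⇒ r = 2360 × 9.8 / (212.6)² = 23130/45190 = 0.5118 m.

0.512 m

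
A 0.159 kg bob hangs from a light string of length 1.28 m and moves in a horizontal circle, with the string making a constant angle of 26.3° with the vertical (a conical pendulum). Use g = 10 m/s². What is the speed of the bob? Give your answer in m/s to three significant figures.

1.67 m/s

The radius of the circle is r = L sinθ = 1.28 × sin 26.3° = 0.5671 m.
Horizontally T sinθ = mv²/r and vertically T cosθ = mg, so tanθ = v²/(rg).
v = √(r g tanθ) = √(0.5671 × 10.0 × 0.4942) = √2.803 = 1.674 m/s.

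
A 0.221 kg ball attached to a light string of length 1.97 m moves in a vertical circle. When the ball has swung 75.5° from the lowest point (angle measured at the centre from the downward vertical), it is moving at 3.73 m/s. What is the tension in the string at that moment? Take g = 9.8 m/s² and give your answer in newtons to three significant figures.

2.10 N

Take the radial direction toward the centre of the circle as positive. The component of the weight along the string toward the centre is −mg cos φ (φ measured from the bottom), so Newton's second law along the string gives T − mg cos φ = m v²/r.
cos 75.5° = 0.2504, so T = m(v²/r + g cos φ) = 0.221 × ((3.73)²/1.97 + 9.8 × 0.2504) = 0.221 × (7.062 + (2.454)) = 0.221 × 9.516 = 2.103 N.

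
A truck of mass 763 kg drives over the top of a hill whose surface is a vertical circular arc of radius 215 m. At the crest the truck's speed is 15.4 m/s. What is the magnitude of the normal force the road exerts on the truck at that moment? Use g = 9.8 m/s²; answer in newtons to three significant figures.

At the crest the centripetal acceleration points downward (toward the centre of the arc), so mg − N = mv²/r.
N = m(g − v²/r) = 763 × (9.8 − (15.4)²/215) = 763 × (9.8 − 1.103) = 763 × 8.697 = 6636 N.

6640 N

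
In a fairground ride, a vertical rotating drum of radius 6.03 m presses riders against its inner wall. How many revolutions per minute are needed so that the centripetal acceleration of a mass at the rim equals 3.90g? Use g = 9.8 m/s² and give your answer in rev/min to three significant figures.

24.0 rev/min

Require ω²r = 3.90g, so ω = √(3.90 × 9.8/6.03) = 2.518 rad/s.
In rev/min: ω × 60/(2π) = 2.518 × 60/(2π) = 24.04 rev/min.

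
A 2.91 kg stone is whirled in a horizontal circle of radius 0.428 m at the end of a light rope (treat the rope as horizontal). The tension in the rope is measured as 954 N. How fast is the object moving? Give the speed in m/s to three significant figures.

11.8 m/s

T = m v²/r ⇒ v = √(T r / m) = √(954 × 0.428 / 2.91) = √140.3 = 11.85 m/s.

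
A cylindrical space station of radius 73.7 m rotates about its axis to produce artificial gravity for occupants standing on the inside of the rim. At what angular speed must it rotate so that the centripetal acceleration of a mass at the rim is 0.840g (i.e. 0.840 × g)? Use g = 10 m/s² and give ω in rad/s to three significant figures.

0.338 rad/s

Centripetal acceleration a_c = ω²r. Setting ω²r = 0.840g:
ω = √(0.840g / r) = √(0.840 × 10.0 / 73.7) = √0.1140 = 0.3376 rad/s.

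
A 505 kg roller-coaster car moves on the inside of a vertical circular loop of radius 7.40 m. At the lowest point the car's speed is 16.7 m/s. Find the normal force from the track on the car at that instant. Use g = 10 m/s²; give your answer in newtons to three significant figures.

24100 N

At the lowest point, N points up (toward the centre) and the weight mg points down (away from the centre), so the net inward force is N − mg = mv²/r.
N = m(v²/r + g) = 505 × ((16.7)²/7.40 + 10.0) = 505 × (37.69 + 10.0) = 505 × 47.69 = 24080 N.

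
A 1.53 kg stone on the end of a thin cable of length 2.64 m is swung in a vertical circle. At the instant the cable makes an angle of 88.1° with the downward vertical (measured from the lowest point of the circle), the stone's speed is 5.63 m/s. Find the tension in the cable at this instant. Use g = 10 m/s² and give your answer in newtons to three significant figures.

18.9 N

Take the radial direction toward the centre of the circle as positive. The component of the weight along the string toward the centre is −mg cos φ (φ measured from the bottom), so Newton's second law along the string gives T − mg cos φ = m v²/r.
cos 88.1° = 0.03316, so T = m(v²/r + g cos φ) = 1.53 × ((5.63)²/2.64 + 10.0 × 0.03316) = 1.53 × (12.01 + (0.3316)) = 1.53 × 12.34 = 18.88 N.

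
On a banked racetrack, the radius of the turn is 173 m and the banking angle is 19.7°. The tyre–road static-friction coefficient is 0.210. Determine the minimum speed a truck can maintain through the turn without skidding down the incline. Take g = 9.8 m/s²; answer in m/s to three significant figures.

15.3 m/s

At the minimum speed, friction acts up the slope at its limiting value f = μN. Radially (horizontal, toward centre): N sinθ − μN cosθ = mv²/r. Vertically: N cosθ + μN sinθ = mg.
Dividing: v² = r g (sinθ − μcosθ)/(cosθ + μsinθ).
sinθ − μcosθ = 0.3371 − 0.210×0.9415 = 0.1394; cosθ + μsinθ = 0.9415 + 0.210×0.3371 = 1.012.
v² = 173 × 9.8 × 0.1394/1.012 = 233.5 m²/s², so v = 15.28 m/s.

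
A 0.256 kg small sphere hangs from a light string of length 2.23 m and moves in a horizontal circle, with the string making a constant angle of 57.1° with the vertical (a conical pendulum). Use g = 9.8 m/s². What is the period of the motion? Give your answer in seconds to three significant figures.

r = L sinθ = 1.872 m. From T sinθ = mω²r and T cosθ = mg: tanθ = ω²r/g, so ω² = g tanθ / r = g/(L cosθ).
ω = √(g/(L cosθ)) = √(9.8/(2.23 × 0.5432)) = √8.091 = 2.844 rad/s.
Period = 2π/ω = 2.209 s.

2.21 s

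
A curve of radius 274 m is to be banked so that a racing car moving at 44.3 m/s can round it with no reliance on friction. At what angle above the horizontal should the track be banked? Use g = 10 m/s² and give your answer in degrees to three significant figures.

For a frictionless banked turn: horizontally N sinθ = mv²/r and vertically N cosθ = mg.
Dividing: tanθ = v²/(r g) = (44.3)²/(274 × 10.0) = 1962/2740 = 0.7162.
θ = arctan(0.7162) = 35.61°.

35.6°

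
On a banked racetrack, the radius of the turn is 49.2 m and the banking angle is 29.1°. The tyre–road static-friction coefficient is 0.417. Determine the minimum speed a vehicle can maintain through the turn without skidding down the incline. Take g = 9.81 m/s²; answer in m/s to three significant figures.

At the minimum speed, friction acts up the slope at its limiting value f = μN. Radially (horizontal, toward centre): N sinθ − μN cosθ = mv²/r. Vertically: N cosθ + μN sinθ = mg.
Dividing: v² = r g (sinθ − μcosθ)/(cosθ + μsinθ).
sinθ − μcosθ = 0.4863 − 0.417×0.8738 = 0.1220; cosθ + μsinθ = 0.8738 + 0.417×0.4863 = 1.077.
v² = 49.2 × 9.81 × 0.1220/1.077 = 54.68 m²/s², so v = 7.395 m/s.

7.39 m/s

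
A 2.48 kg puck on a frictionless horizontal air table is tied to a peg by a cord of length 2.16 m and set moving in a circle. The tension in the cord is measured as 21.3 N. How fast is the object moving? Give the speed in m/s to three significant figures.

T = m v²/r ⇒ v = √(T r / m) = √(21.3 × 2.16 / 2.48) = √18.55 = 4.307 m/s.

4.31 m/s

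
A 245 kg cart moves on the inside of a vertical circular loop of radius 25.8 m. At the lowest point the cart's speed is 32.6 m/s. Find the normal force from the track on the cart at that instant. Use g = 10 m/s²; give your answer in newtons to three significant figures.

At the lowest point, N points up (toward the centre) and the weight mg points down (away from the centre), so the net inward force is N − mg = mv²/r.
N = m(v²/r + g) = 245 × ((32.6)²/25.8 + 10.0) = 245 × (41.19 + 10.0) = 245 × 51.19 = 12540 N.

12500 N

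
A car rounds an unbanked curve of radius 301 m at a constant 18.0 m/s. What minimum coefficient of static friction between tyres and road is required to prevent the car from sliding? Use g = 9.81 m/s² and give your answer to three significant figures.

0.110

Friction provides the centripetal force: μ_s m g = m v²/r, so μ_s = v²/(g r) = (18.00)²/(9.81 × 301) = 324.0/2953 = 0.1097.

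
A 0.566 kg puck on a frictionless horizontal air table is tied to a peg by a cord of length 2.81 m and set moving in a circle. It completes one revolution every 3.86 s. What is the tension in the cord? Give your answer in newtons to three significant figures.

v = 2πr/T = 2π × 2.81/3.86 = 4.574 m/s.
The tension is the only horizontal force, so it supplies the full centripetal force: T = m v²/r = 0.566 × (4.574)²/2.81 = 0.566 × 20.92/2.81 = 4.214 N.

4.21 N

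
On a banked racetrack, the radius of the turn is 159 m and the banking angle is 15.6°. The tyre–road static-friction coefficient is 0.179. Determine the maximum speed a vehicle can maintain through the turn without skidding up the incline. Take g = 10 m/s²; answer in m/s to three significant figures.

27.7 m/s

At the maximum speed, friction acts down the slope at its limiting value f = μN. Radially (horizontal, toward centre): N sinθ + μN cosθ = mv²/r. Vertically: N cosθ − μN sinθ = mg.
Dividing: v² = r g (sinθ + μcosθ)/(cosθ − μsinθ).
sinθ + μcosθ = 0.2689 + 0.179×0.9632 = 0.4413; cosθ − μsinθ = 0.9632 − 0.179×0.2689 = 0.9150.
v² = 159 × 10.0 × 0.4413/0.9150 = 766.9 m²/s², so v = 27.69 m/s.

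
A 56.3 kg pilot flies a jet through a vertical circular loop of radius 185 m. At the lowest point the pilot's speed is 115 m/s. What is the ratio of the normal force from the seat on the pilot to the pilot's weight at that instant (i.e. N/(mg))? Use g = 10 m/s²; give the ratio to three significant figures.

At the bottom, N − mg = mv²/r, so N = m(v²/r + g) and N/(mg) = v²/(rg) + 1 = (115)²/(185 × 10.0) + 1 = 7.149 + 1 = 8.149.

8.15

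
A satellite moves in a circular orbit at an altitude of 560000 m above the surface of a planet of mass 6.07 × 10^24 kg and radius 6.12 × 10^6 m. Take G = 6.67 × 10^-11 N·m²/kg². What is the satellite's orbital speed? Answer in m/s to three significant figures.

Orbital radius r = R + h = 6.12 × 10^6 + 560000 = 6.680 × 10^6 m.
Gravity supplies the centripetal force: G M m / r² = m v² / r, so v = √(GM/r).
v = √(6.67 × 10^-11 × 6.07 × 10^24 / 6.680 × 10^6) = √(6.061 × 10^7) = 7785 m/s.

7790 m/s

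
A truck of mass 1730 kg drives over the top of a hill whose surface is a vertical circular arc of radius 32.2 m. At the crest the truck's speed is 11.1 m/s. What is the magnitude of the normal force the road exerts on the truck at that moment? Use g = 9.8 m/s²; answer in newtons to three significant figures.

10300 N

At the crest the centripetal acceleration points downward (toward the centre of the arc), so mg − N = mv²/r.
N = m(g − v²/r) = 1730 × (9.8 − (11.1)²/32.2) = 1730 × (9.8 − 3.826) = 1730 × 5.974 = 10330 N.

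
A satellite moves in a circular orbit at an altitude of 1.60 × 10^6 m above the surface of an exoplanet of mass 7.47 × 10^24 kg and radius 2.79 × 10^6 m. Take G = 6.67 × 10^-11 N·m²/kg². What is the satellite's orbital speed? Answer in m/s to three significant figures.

Orbital radius r = R + h = 2.79 × 10^6 + 1.60 × 10^6 = 4.390 × 10^6 m.
Gravity supplies the centripetal force: G M m / r² = m v² / r, so v = √(GM/r).
v = √(6.67 × 10^-11 × 7.47 × 10^24 / 4.390 × 10^6) = √(1.135 × 10^8) = 10650 m/s.

10700 m/s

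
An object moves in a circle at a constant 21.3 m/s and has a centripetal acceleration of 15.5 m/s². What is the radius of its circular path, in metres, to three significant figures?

29.3 m

a_c = v²/r ⇒ r = v²/a_c = (21.3)²/15.5 = 453.7/15.5 = 29.27 m.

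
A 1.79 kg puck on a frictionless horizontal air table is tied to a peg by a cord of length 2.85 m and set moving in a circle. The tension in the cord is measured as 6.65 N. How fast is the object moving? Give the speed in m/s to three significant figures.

3.25 m/s

T = m v²/r ⇒ v = √(T r / m) = √(6.65 × 2.85 / 1.79) = √10.59 = 3.254 m/s.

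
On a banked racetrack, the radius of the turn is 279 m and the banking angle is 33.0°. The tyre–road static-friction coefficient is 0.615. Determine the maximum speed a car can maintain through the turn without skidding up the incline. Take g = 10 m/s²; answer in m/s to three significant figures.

76.6 m/s

At the maximum speed, friction acts down the slope at its limiting value f = μN. Radially (horizontal, toward centre): N sinθ + μN cosθ = mv²/r. Vertically: N cosθ − μN sinθ = mg.
Dividing: v² = r g (sinθ + μcosθ)/(cosθ − μsinθ).
sinθ + μcosθ = 0.5446 + 0.615×0.8387 = 1.060; cosθ − μsinθ = 0.8387 − 0.615×0.5446 = 0.5037.
v² = 279 × 10.0 × 1.060/0.5037 = 5873 m²/s², so v = 76.64 m/s.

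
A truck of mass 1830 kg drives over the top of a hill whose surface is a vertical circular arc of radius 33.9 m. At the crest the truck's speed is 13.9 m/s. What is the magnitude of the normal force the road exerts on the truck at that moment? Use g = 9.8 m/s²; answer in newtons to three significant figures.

7500 N

At the crest the centripetal acceleration points downward (toward the centre of the arc), so mg − N = mv²/r.
N = m(g − v²/r) = 1830 × (9.8 − (13.9)²/33.9) = 1830 × (9.8 − 5.699) = 1830 × 4.101 = 7504 N.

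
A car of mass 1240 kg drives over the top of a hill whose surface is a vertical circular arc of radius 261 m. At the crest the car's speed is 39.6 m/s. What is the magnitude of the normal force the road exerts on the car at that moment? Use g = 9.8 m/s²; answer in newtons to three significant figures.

4700 N

At the crest the centripetal acceleration points downward (toward the centre of the arc), so mg − N = mv²/r.
N = m(g − v²/r) = 1240 × (9.8 − (39.6)²/261) = 1240 × (9.8 − 6.008) = 1240 × 3.792 = 4702 N.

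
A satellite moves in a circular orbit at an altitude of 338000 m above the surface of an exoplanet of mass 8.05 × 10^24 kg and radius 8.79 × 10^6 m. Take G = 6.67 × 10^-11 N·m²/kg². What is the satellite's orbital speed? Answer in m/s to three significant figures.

7670 m/s

Orbital radius r = R + h = 8.79 × 10^6 + 338000 = 9.128 × 10^6 m.
Gravity supplies the centripetal force: G M m / r² = m v² / r, so v = √(GM/r).
v = √(6.67 × 10^-11 × 8.05 × 10^24 / 9.128 × 10^6) = √(5.882 × 10^7) = 7670 m/s.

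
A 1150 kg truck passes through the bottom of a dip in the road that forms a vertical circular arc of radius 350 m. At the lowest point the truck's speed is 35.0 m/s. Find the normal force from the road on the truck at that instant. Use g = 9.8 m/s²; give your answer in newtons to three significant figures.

15300 N

At the lowest point, N points up (toward the centre) and the weight mg points down (away from the centre), so the net inward force is N − mg = mv²/r.
N = m(v²/r + g) = 1150 × ((35.0)²/350 + 9.8) = 1150 × (3.500 + 9.8) = 1150 × 13.30 = 15300 N.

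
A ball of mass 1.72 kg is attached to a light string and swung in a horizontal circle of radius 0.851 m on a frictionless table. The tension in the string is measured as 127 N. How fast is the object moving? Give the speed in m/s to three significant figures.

T = m v²/r ⇒ v = √(T r / m) = √(127 × 0.851 / 1.72) = √62.84 = 7.927 m/s.

7.93 m/s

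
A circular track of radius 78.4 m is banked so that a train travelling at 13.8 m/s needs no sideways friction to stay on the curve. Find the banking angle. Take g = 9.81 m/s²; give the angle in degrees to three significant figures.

13.9°

For a frictionless banked turn: horizontally N sinθ = mv²/r and vertically N cosθ = mg.
Dividing: tanθ = v²/(r g) = (13.8)²/(78.4 × 9.81) = 190.4/769.1 = 0.2476.
θ = arctan(0.2476) = 13.91°.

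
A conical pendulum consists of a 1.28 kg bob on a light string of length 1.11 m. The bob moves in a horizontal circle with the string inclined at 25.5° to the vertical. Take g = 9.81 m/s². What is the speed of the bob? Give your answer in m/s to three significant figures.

The radius of the circle is r = L sinθ = 1.11 × sin 25.5° = 0.4779 m.
Horizontally T sinθ = mv²/r and vertically T cosθ = mg, so tanθ = v²/(rg).
v = √(r g tanθ) = √(0.4779 × 9.81 × 0.4770) = √2.236 = 1.495 m/s.

1.50 m/s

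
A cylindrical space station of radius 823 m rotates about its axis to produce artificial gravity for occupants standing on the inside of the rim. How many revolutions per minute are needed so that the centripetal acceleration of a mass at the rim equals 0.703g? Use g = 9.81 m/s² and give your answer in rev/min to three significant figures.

0.874 rev/min

Require ω²r = 0.703g, so ω = √(0.703 × 9.81/823) = 0.09154 rad/s.
In rev/min: ω × 60/(2π) = 0.09154 × 60/(2π) = 0.8741 rev/min.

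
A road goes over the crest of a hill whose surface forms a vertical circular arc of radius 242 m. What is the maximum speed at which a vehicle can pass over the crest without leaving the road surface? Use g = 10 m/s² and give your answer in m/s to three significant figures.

49.2 m/s

At the crest the centre of the circle is below the vehicle, so the net downward (centripetal) force is mg − N = mv²/r.
The vehicle leaves the road when N → 0, giving v_max = √(g r) = √(10.0 × 242) = 49.19 m/s.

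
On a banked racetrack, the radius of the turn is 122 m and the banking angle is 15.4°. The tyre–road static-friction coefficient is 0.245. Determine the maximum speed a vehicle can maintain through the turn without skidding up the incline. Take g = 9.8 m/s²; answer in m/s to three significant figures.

25.8 m/s

At the maximum speed, friction acts down the slope at its limiting value f = μN. Radially (horizontal, toward centre): N sinθ + μN cosθ = mv²/r. Vertically: N cosθ − μN sinθ = mg.
Dividing: v² = r g (sinθ + μcosθ)/(cosθ − μsinθ).
sinθ + μcosθ = 0.2656 + 0.245×0.9641 = 0.5018; cosθ − μsinθ = 0.9641 − 0.245×0.2656 = 0.8990.
v² = 122 × 9.8 × 0.5018/0.8990 = 667.3 m²/s², so v = 25.83 m/s.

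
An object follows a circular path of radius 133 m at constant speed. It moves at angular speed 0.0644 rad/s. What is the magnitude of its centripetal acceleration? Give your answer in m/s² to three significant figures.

0.552 m/s²

v = ωr = 0.0644 × 133 = 8.565 m/s.
a_c = v²/r = (8.565)²/133 = 73.36/133 = 0.5516 m/s².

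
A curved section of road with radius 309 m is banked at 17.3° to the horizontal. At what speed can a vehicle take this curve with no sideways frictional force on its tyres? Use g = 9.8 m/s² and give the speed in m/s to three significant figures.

On a frictionless banked curve, N sinθ = mv²/r and N cosθ = mg, so tanθ = v²/(rg).
v = √(r g tanθ) = √(309 × 9.8 × tan 17.3°) = √(309 × 9.8 × 0.3115) = √943.2 = 30.71 m/s.

30.7 m/s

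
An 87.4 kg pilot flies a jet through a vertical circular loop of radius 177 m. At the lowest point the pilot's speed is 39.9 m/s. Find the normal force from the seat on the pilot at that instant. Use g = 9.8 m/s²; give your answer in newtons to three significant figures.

At the lowest point, N points up (toward the centre) and the weight mg points down (away from the centre), so the net inward force is N − mg = mv²/r.
N = m(v²/r + g) = 87.4 × ((39.9)²/177 + 9.8) = 87.4 × (8.994 + 9.8) = 87.4 × 18.79 = 1643 N.

1640 N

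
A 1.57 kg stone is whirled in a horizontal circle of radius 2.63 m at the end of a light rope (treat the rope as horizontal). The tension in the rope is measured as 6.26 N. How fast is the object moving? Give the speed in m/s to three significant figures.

T = m v²/r ⇒ v = √(T r / m) = √(6.26 × 2.63 / 1.57) = √10.49 = 3.238 m/s.

3.24 m/s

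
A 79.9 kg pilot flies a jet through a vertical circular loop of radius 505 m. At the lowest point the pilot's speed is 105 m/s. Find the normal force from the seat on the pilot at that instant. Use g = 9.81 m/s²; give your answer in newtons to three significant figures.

2530 N

At the lowest point, N points up (toward the centre) and the weight mg points down (away from the centre), so the net inward force is N − mg = mv²/r.
N = m(v²/r + g) = 79.9 × ((105)²/505 + 9.81) = 79.9 × (21.83 + 9.81) = 79.9 × 31.64 = 2528 N.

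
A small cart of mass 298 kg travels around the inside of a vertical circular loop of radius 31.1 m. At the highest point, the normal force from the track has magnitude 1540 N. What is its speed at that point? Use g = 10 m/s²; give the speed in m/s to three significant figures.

21.7 m/s

At the top, N + mg = mv²/r, so v = √(r(N/m + g)) = √(31.1 × (1540/298 + 10.0)) = √(31.1 × 15.17) = √471.7 = 21.72 m/s.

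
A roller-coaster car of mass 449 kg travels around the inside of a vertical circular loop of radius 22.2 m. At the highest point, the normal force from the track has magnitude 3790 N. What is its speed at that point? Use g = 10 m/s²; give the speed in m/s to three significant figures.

At the top, N + mg = mv²/r, so v = √(r(N/m + g)) = √(22.2 × (3790/449 + 10.0)) = √(22.2 × 18.44) = √409.4 = 20.23 m/s.

20.2 m/s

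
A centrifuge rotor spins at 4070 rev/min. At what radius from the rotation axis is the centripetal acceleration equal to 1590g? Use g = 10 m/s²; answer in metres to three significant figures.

ω = 4070 rev/min × 2π/60 = 426.2 rad/s.
a_c = ω²r = 1590g ⇒ r = 1590 × 10.0 / (426.2)² = 15900/181700 = 0.08753 m.

0.0875 m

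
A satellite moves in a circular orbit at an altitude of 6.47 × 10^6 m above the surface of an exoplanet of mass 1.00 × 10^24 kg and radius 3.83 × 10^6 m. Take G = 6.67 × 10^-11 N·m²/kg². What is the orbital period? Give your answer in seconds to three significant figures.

25400 s

r = R + h = 3.83 × 10^6 + 6.47 × 10^6 = 1.030 × 10^7 m. Gravity provides the centripetal force: G M m / r² = m v² / r ⇒ v = √(GM/r) = 2545 m/s.
T = 2πr/v = 2π × 1.030 × 10^7 / 2545 = 25430 s.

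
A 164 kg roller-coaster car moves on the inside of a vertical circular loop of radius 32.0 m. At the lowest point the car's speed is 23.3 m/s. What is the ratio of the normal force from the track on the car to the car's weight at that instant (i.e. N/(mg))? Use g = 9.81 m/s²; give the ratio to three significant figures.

At the bottom, N − mg = mv²/r, so N = m(v²/r + g) and N/(mg) = v²/(rg) + 1 = (23.3)²/(32.0 × 9.81) + 1 = 1.729 + 1 = 2.729.

2.73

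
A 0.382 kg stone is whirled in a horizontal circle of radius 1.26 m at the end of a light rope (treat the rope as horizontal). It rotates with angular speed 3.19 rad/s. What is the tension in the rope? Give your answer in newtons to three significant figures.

v = ωr = 3.19 × 1.26 = 4.019 m/s.
The tension is the only horizontal force, so it supplies the full centripetal force: T = m v²/r = 0.382 × (4.019)²/1.26 = 0.382 × 16.16/1.26 = 4.898 N.

4.90 N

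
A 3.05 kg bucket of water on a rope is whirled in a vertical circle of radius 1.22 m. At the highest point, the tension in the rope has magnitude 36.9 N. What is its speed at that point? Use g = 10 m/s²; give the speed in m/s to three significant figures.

5.19 m/s

At the top, T + mg = mv²/r, so v = √(r(T/m + g)) = √(1.22 × (36.9/3.05 + 10.0)) = √(1.22 × 22.10) = √26.96 = 5.192 m/s.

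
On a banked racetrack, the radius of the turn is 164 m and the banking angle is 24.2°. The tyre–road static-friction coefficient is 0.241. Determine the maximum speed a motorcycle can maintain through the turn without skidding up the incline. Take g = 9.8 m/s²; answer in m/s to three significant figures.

At the maximum speed, friction acts down the slope at its limiting value f = μN. Radially (horizontal, toward centre): N sinθ + μN cosθ = mv²/r. Vertically: N cosθ − μN sinθ = mg.
Dividing: v² = r g (sinθ + μcosθ)/(cosθ − μsinθ).
sinθ + μcosθ = 0.4099 + 0.241×0.9121 = 0.6297; cosθ − μsinθ = 0.9121 − 0.241×0.4099 = 0.8133.
v² = 164 × 9.8 × 0.6297/0.8133 = 1244 m²/s², so v = 35.28 m/s.

35.3 m/s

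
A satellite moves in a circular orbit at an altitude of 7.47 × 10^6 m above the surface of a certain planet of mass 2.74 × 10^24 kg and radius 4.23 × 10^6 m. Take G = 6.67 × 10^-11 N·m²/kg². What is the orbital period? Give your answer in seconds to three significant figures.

r = R + h = 4.23 × 10^6 + 7.47 × 10^6 = 1.170 × 10^7 m. Gravity provides the centripetal force: G M m / r² = m v² / r ⇒ v = √(GM/r) = 3952 m/s.
T = 2πr/v = 2π × 1.170 × 10^7 / 3952 = 18600 s.

18600 s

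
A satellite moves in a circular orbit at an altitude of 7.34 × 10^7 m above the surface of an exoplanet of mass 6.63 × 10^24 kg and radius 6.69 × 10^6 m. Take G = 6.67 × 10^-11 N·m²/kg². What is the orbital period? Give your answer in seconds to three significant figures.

214000 s

r = R + h = 6.69 × 10^6 + 7.34 × 10^7 = 8.009 × 10^7 m. Gravity provides the centripetal force: G M m / r² = m v² / r ⇒ v = √(GM/r) = 2350 m/s.
T = 2πr/v = 2π × 8.009 × 10^7 / 2350 = 214200 s.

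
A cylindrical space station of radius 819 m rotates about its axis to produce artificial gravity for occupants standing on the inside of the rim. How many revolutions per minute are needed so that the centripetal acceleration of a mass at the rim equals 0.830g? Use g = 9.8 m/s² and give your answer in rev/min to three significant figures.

0.952 rev/min

Require ω²r = 0.830g, so ω = √(0.830 × 9.8/819) = 0.09966 rad/s.
In rev/min: ω × 60/(2π) = 0.09966 × 60/(2π) = 0.9517 rev/min.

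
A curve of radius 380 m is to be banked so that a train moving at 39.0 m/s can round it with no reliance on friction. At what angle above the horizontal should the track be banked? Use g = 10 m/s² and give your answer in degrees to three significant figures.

With no friction, the horizontal component of the normal force provides the centripetal force: N sinθ = mv²/r, while N cosθ = mg vertically.
Dividing: tanθ = v²/(r g) = (39.0)²/(380 × 10.0) = 1521/3800 = 0.4003.
θ = arctan(0.4003) = 21.81°.

21.8°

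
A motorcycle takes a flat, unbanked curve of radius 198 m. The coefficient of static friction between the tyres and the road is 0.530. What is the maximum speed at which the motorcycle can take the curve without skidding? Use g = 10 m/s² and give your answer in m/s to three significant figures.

Friction provides the centripetal force on a flat curve. At maximum speed it is at its limiting value: μ_s m g = m v²/r.
Mass cancels: v_max = √(μ_s g r) = √(0.530 × 10.0 × 198) = √1049 = 32.39 m/s.

32.4 m/s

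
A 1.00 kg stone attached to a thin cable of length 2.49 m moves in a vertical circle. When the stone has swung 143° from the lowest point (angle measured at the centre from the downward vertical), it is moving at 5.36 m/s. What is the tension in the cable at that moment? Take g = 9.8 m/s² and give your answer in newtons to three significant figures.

3.71 N

Take the radial direction toward the centre of the circle as positive. The component of the weight along the string toward the centre is −mg cos φ (φ measured from the bottom), so Newton's second law along the string gives T − mg cos φ = m v²/r.
cos 143° = -0.7986, so T = m(v²/r + g cos φ) = 1.00 × ((5.36)²/2.49 + 9.8 × -0.7986) = 1.00 × (11.54 + (-7.827)) = 1.00 × 3.711 = 3.711 N.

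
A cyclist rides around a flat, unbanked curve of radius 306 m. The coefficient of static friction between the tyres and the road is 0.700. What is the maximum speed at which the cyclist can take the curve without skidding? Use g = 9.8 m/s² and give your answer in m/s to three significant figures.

45.8 m/s

Friction provides the centripetal force on a flat curve. At maximum speed it is at its limiting value: μ_s m g = m v²/r.
Mass cancels: v_max = √(μ_s g r) = √(0.700 × 9.8 × 306) = √2099 = 45.82 m/s.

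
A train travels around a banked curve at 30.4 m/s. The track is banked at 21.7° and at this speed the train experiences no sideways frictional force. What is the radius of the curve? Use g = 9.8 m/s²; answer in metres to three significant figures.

237 m

Frictionless banking: tanθ = v²/(rg), so r = v²/(g tanθ).
r = (30.4)²/(9.8 × tan 21.7°) = 924.2/(9.8 × 0.3979) = 924.2/3.900 = 237.0 m.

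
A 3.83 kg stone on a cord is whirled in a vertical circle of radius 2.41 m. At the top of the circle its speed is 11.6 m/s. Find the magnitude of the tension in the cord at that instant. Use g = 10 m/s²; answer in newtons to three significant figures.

At the top, both T and the weight mg point inward (toward the centre), so T + mg = mv²/r.
T = m(v²/r − g) = 3.83 × ((11.6)²/2.41 − 10.0) = 3.83 × (55.83 − 10.0) = 3.83 × 45.83 = 175.5 N.

176 N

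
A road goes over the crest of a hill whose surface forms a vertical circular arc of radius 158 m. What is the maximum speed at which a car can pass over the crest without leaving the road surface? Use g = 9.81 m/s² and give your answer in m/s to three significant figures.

39.4 m/s

At the crest the centre of the circle is below the car, so the net downward (centripetal) force is mg − N = mv²/r.
The car leaves the road when N → 0, giving v_max = √(g r) = √(9.81 × 158) = 39.37 m/s.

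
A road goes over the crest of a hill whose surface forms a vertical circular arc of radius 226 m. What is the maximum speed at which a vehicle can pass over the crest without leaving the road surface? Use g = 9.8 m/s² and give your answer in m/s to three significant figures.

At the crest the centre of the circle is below the vehicle, so the net downward (centripetal) force is mg − N = mv²/r.
The vehicle leaves the road when N → 0, giving v_max = √(g r) = √(9.8 × 226) = 47.06 m/s.

47.1 m/s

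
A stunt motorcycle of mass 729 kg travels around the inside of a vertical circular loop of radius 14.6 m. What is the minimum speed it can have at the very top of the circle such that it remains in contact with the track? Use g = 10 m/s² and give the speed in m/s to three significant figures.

At the top, both weight mg and N point toward the centre: N + mg = mv²/r.
At minimum speed N → 0, so mg = mv_min²/r ⇒ v_min = √(g r) = √(10.0 × 14.6) = 12.08 m/s.

12.1 m/s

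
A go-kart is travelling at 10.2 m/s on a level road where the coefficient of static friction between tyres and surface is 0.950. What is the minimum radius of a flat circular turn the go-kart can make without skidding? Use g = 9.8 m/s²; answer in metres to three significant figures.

At the limit, μ_s m g = m v²/r, so r_min = v²/(μ_s g) = (10.2)²/(0.950 × 9.8) = 104.0/9.310 = 11.18 m.

11.2 m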